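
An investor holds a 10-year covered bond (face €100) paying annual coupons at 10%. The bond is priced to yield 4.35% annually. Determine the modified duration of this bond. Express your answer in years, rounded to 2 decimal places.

7.03 years

Periodic yield y = 0.0435. First find Macaulay duration:
  t   CF        PV=CF/(1+0.0435)^t    t·PV
  1        10.00         9.5831         9.5831
  2        10.00         9.1836        18.3673
  3        10.00         8.8008        26.4024
  4        10.00         8.4339        33.7357
  5        10.00         8.0824        40.4118
  6        10.00         7.7454        46.4726
  7        10.00         7.4225        51.9578
  8        10.00         7.1131        56.9050
  9        10.00         6.8166        61.3494
  10      110.00        71.8568       718.5685
  Σ                    145.0384     1,063.7536
P = 145.0384; Macaulay duration = 1,063.7536 / 145.0384 = 7.33429 years.
Modified duration = D_Mac / (1 + y) = 7.33429 / 1.0435 = 7.02855 years.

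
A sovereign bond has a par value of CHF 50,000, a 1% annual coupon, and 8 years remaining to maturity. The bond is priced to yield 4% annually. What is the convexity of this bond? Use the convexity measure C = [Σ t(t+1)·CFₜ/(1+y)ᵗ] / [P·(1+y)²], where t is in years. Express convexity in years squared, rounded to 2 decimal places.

With y = 0.04:
  t   CF        PV=CF/(1+0.04)^t    t·PV        t(t+1)·PV
  1       500.00       480.7692       480.7692         961.5385
  2       500.00       462.2781       924.5562       2,773.6686
  3       500.00       444.4982     1,333.4945       5,333.9782
  4       500.00       427.4021     1,709.6084       8,548.0419
  5       500.00       410.9636     2,054.8178      12,328.9066
  6       500.00       395.1573     2,370.9436      16,596.6050
  7       500.00       379.9589     2,659.7123      21,277.6988
  8    50,500.00    36,899.8554   295,198.8428   2,656,789.5854
  Σ                 39,900.8827   306,732.7449   2,724,610.0230
P = 39,900.8827.
Convexity = Σ t(t+1)·PV / [P·(1+y)²] = 2,724,610.0230 / (39,900.8827 × 1.081600) = 63.13282.

63.13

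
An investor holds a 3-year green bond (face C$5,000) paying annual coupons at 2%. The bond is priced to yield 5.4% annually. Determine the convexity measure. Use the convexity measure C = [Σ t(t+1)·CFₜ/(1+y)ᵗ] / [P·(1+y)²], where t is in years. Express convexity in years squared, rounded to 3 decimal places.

10.507

With y = 0.054:
  t   CF        PV=CF/(1+0.054)^t    t·PV        t(t+1)·PV
  1       100.00        94.8767        94.8767         189.7533
  2       100.00        90.0158       180.0316         540.0948
  3     5,100.00     4,355.6036    13,066.8107      52,267.2426
  Σ                  4,540.4960    13,341.7189      52,997.0908
P = 4,540.4960.
Convexity = Σ t(t+1)·PV / [P·(1+y)²] = 52,997.0908 / (4,540.4960 × 1.110916) = 10.50673.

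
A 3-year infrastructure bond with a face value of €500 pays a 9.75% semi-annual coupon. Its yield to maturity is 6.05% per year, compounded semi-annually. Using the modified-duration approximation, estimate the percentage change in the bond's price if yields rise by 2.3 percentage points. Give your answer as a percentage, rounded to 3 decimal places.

-6.005%

Periodic yield y = 0.03025. Modified duration first:
  t   CF        PV=CF/(1+0.03025)^t    t·PV
  1       24.375        23.6593        23.6593
  2       24.375        22.9646        45.9293
  3       24.375        22.2903        66.8710
  4       24.375        21.6359        86.5434
  5       24.375        21.0006       105.0030
  6      524.375       438.5168     2,631.1008
  Σ                    550.0675     2,959.1068
P = 550.0675; D_Mac = 5.37953 half-year periods = 2.68977 yrs; D_mod = 2.68977/(1+0.03025) = 2.61079 yrs.
ΔP/P ≈ -D_mod · Δy = -2.61079 × (+0.023) = -0.060048 = -6.0048%.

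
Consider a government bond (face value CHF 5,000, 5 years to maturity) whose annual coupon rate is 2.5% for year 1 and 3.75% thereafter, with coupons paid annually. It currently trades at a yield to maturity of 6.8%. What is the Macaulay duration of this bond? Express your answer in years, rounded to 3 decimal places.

4.672 years

Periodic yield y = 0.068. Discount each cash flow and weight by its year:
  t   CF        PV=CF/(1+0.068)^t    t·PV
  1       125.00       117.0412       117.0412
  2       187.50       164.3837       328.7674
  3       187.50       153.9173       461.7520
  4       187.50       144.1173       576.4694
  5     5,187.50     3,733.3770    18,666.8849
  Σ                  4,312.8366    20,150.9149
Price P = Σ PV = 4,312.8366.
Macaulay duration = Σ(t·PV) / P = 20,150.9149 / 4,312.8366 = 4.67231 years.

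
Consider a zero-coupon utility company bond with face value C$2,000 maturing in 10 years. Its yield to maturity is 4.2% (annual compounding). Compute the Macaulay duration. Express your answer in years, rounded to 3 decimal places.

10.000 years

A zero-coupon bond has a single cash flow at maturity, so its Macaulay duration equals its maturity: 10 years.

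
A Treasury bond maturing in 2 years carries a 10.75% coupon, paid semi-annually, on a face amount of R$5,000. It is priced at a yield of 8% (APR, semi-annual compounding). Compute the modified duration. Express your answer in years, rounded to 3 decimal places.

Periodic yield y = 0.04. First find Macaulay duration:
  t   CF        PV=CF/(1+0.04)^t    t·PV
  1       268.75       258.4135       258.4135
  2       268.75       248.4745       496.9490
  3       268.75       238.9178       716.7533
  4     5,268.75     4,503.7496    18,014.9983
  Σ                  5,249.5553    19,487.1141
P = 5,249.5553; Macaulay duration = 19,487.1141 / 5,249.5553 = 3.71215 half-year periods = 1.85607 years.
Modified duration = D_Mac / (1 + y) = 1.85607 / 1.04 = 1.78469 years.

1.785 years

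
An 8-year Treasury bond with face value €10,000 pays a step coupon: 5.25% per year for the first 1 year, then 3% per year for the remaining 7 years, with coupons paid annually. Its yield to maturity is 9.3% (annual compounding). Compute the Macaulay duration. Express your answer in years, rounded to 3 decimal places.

Periodic yield y = 0.093. Discount each cash flow and weight by its year:
  t   CF        PV=CF/(1+0.093)^t    t·PV
  1       525.00       480.3294       480.3294
  2       300.00       251.1198       502.2396
  3       300.00       229.7528       689.2583
  4       300.00       210.2038       840.8153
  5       300.00       192.3182       961.5911
  6       300.00       175.9545     1,055.7268
  7       300.00       160.9830     1,126.8813
  8    10,300.00     5,056.8018    40,454.4141
  Σ                  6,757.4632    46,111.2559
Price P = Σ PV = 6,757.4632.
Macaulay duration = Σ(t·PV) / P = 46,111.2559 / 6,757.4632 = 6.82375 years.

6.824 years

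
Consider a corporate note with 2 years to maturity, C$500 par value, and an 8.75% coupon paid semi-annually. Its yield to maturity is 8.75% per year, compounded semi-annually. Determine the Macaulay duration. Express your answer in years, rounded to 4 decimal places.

1.8777 years

Periodic yield y = 0.04375. Discount each cash flow and weight by its period:
  t   CF        PV=CF/(1+0.04375)^t    t·PV
  1       21.875        20.9581        20.9581
  2       21.875        20.0796        40.1592
  3       21.875        19.2379        57.7138
  4      521.875       439.7244     1,758.8975
  Σ                    500.0000     1,877.7286
Price P = Σ PV = 500.0000.
Macaulay duration = Σ(t·PV) / P = 1,877.7286 / 500.0000 = 3.75546 half-year periods.
In years: 3.75546 / 2 = 1.87773 years.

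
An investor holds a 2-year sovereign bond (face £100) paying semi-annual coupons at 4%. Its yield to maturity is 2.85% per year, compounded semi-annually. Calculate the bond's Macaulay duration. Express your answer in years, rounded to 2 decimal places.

1.94 years

Periodic yield y = 0.01425. Discount each cash flow and weight by its period:
  t   CF        PV=CF/(1+0.01425)^t    t·PV
  1         2.00         1.9719         1.9719
  2         2.00         1.9442         3.8884
  3         2.00         1.9169         5.7506
  4       102.00        96.3874       385.5495
  Σ                    102.2203       397.1604
Price P = Σ PV = 102.2203.
Macaulay duration = Σ(t·PV) / P = 397.1604 / 102.2203 = 3.88534 half-year periods.
In years: 3.88534 / 2 = 1.94267 years.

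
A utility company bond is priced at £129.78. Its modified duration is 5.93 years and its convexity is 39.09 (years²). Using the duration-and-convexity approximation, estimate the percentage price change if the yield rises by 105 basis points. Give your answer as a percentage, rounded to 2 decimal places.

Duration effect: -D_mod·Δy = -5.93 × (+0.0105) = -0.062265
Convexity effect: ½·C·(Δy)² = 0.5 × 39.09 × (0.0105)² = +0.00215483625
ΔP/P ≈ -0.062265 + 0.00215483625 = -0.06011016375
= -6.011016375%.

-6.01%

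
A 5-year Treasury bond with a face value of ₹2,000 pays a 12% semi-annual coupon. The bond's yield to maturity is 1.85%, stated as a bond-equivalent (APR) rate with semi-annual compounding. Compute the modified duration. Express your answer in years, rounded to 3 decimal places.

4.082 years

Periodic yield y = 0.00925. First find Macaulay duration:
  t   CF        PV=CF/(1+0.00925)^t    t·PV
  1       120.00       118.9002       118.9002
  2       120.00       117.8104       235.6209
  3       120.00       116.7307       350.1920
  4       120.00       115.6608       462.6432
  5       120.00       114.6007       573.0037
  6       120.00       113.5504       681.3024
  7       120.00       112.5097       787.5679
  8       120.00       111.4785       891.8281
  9       120.00       110.4568       994.1111
  10    2,120.00     1,933.5183    19,335.1827
  Σ                  2,965.2165    24,430.3523
P = 2,965.2165; Macaulay duration = 24,430.3523 / 2,965.2165 = 8.23898 half-year periods = 4.11949 years.
Modified duration = D_Mac / (1 + y) = 4.11949 / 1.00925 = 4.08173 years.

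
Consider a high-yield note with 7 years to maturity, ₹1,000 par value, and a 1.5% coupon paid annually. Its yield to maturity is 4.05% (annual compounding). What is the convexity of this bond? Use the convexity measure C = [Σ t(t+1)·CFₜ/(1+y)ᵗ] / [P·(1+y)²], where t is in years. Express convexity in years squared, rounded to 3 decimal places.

With y = 0.0405:
  t   CF        PV=CF/(1+0.0405)^t    t·PV        t(t+1)·PV
  1        15.00        14.4161        14.4161          28.8323
  2        15.00        13.8550        27.7100          83.1301
  3        15.00        13.3157        39.9472         159.7888
  4        15.00        12.7974        51.1897         255.9487
  5        15.00        12.2993        61.4966         368.9794
  6        15.00        11.8206        70.9235         496.4643
  7     1,015.00       768.7258     5,381.0805      43,048.6441
  Σ                    847.2300     5,646.7637      44,441.7877
P = 847.2300.
Convexity = Σ t(t+1)·PV / [P·(1+y)²] = 44,441.7877 / (847.2300 × 1.082640) = 48.45137.

48.451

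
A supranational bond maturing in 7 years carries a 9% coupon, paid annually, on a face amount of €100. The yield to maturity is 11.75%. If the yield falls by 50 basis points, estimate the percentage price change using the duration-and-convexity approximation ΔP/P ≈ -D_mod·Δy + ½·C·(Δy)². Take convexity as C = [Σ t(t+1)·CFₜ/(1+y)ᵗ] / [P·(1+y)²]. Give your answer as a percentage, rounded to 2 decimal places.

+2.44%

With y = 0.1175:
  t   CF        PV=CF/(1+0.1175)^t    t·PV        t(t+1)·PV
  1         9.00         8.0537         8.0537          16.1074
  2         9.00         7.2069        14.4138          43.2413
  3         9.00         6.4491        19.3473          77.3893
  4         9.00         5.7710        23.0841         115.4203
  5         9.00         5.1642        25.8211         154.9266
  6         9.00         4.6212        27.7274         194.0915
  7       109.00        50.0834       350.5838       2,804.6702
  Σ                     87.3495       469.0311       3,405.8468
P = 87.3495; D_Mac = 5.36959 yrs; D_mod = 4.80500 yrs; C = 31.22262.
Duration effect: -4.80500 × (-0.005) = +0.024025
Convexity effect: 0.5 × 31.22262 × (-0.005)² = +0.0003903
ΔP/P ≈ +0.024025 + 0.0003903 = +0.024415 = +2.4415%.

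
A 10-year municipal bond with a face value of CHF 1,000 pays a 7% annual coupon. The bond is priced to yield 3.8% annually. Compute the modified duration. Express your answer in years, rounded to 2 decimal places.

Periodic yield y = 0.038. First find Macaulay duration:
  t   CF        PV=CF/(1+0.038)^t    t·PV
  1        70.00        67.4374        67.4374
  2        70.00        64.9686       129.9371
  3        70.00        62.5901       187.7704
  4        70.00        60.2988       241.1952
  5        70.00        58.0913       290.4566
  6        70.00        55.9647       335.7880
  7        70.00        53.9159       377.4110
  8        70.00        51.9421       415.5365
  9        70.00        50.0405       450.3647
  10    1,070.00       736.9029     7,369.0286
  Σ                  1,262.1522     9,864.9257
P = 1,262.1522; Macaulay duration = 9,864.9257 / 1,262.1522 = 7.81596 years.
Modified duration = D_Mac / (1 + y) = 7.81596 / 1.038 = 7.52982 years.

7.53 years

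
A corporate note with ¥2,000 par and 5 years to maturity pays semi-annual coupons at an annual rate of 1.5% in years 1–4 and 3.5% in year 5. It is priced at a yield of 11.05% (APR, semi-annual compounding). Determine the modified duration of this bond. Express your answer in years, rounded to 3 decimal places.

Periodic yield y = 0.05525. First find Macaulay duration:
  t   CF        PV=CF/(1+0.05525)^t    t·PV
  1        15.00        14.2146        14.2146
  2        15.00        13.4704        26.9408
  3        15.00        12.7651        38.2954
  4        15.00        12.0968        48.3871
  5        15.00        11.4634        57.3171
  6        15.00        10.8632        65.1794
  7        15.00        10.2945        72.0612
  8        15.00         9.7555        78.0438
  9        35.00        21.5710       194.1388
  10    2,035.00     1,188.5318    11,885.3180
  Σ                  1,305.0263    12,479.8963
P = 1,305.0263; Macaulay duration = 12,479.8963 / 1,305.0263 = 9.56295 half-year periods = 4.78147 years.
Modified duration = D_Mac / (1 + y) = 4.78147 / 1.05525 = 4.53113 years.

4.531 years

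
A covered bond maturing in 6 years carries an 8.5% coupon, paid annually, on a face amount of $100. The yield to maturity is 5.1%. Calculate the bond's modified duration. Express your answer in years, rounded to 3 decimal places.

4.785 years

Periodic yield y = 0.051. First find Macaulay duration:
  t   CF        PV=CF/(1+0.051)^t    t·PV
  1         8.50         8.0875         8.0875
  2         8.50         7.6951        15.3902
  3         8.50         7.3217        21.9650
  4         8.50         6.9664        27.8656
  5         8.50         6.6283        33.1417
  6       108.50        80.5033       483.0195
  Σ                    117.2023       589.4696
P = 117.2023; Macaulay duration = 589.4696 / 117.2023 = 5.02951 years.
Modified duration = D_Mac / (1 + y) = 5.02951 / 1.051 = 4.78545 years.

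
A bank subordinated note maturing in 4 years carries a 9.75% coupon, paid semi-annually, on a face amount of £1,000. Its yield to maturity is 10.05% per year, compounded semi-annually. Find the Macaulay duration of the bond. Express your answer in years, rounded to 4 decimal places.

3.4030 years

Periodic yield y = 0.05025. Discount each cash flow and weight by its period:
  t   CF        PV=CF/(1+0.05025)^t    t·PV
  1        48.75        46.4175        46.4175
  2        48.75        44.1966        88.3933
  3        48.75        42.0820       126.2461
  4        48.75        40.0686       160.2743
  5        48.75        38.1515       190.7573
  6        48.75        36.3261       217.9565
  7        48.75        34.5880       242.1162
  8     1,048.75       708.4847     5,667.8773
  Σ                    990.3150     6,740.0384
Price P = Σ PV = 990.3150.
Macaulay duration = Σ(t·PV) / P = 6,740.0384 / 990.3150 = 6.80595 half-year periods.
In years: 6.80595 / 2 = 3.40298 years.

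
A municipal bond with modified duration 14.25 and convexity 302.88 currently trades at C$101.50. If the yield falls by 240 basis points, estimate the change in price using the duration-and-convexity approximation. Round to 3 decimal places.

Duration effect: -D_mod·Δy = -14.25 × (-0.024) = +0.342000
Convexity effect: ½·C·(Δy)² = 0.5 × 302.88 × (-0.024)² = +0.08722944
ΔP/P ≈ +0.342000 + 0.08722944 = +0.42922944
ΔP ≈ 101.50 × (+0.42922944) = +43.56678816.

+C$43.567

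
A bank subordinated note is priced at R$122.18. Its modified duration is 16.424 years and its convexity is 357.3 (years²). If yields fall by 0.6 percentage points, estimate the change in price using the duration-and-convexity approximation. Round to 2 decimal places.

+R$12.83

Duration effect: -D_mod·Δy = -16.424 × (-0.006) = +0.098544
Convexity effect: ½·C·(Δy)² = 0.5 × 357.3 × (-0.006)² = +0.0064314
ΔP/P ≈ +0.098544 + 0.0064314 = +0.1049754
ΔP ≈ 122.18 × (+0.1049754) = +12.825894372.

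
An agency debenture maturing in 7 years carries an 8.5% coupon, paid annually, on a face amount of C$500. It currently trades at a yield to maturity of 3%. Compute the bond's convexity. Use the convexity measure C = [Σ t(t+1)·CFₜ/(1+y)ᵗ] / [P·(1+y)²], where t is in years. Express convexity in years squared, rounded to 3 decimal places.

40.495

With y = 0.03:
  t   CF        PV=CF/(1+0.03)^t    t·PV        t(t+1)·PV
  1        42.50        41.2621        41.2621          82.5243
  2        42.50        40.0603        80.1207         240.3620
  3        42.50        38.8935       116.6806         466.7222
  4        42.50        37.7607       151.0428         755.2140
  5        42.50        36.6609       183.3044       1,099.8262
  6        42.50        35.5931       213.5585       1,494.9094
  7       542.50       441.1021     3,087.7150      24,701.7201
  Σ                    671.3328     3,873.6840      28,841.2782
P = 671.3328.
Convexity = Σ t(t+1)·PV / [P·(1+y)²] = 28,841.2782 / (671.3328 × 1.060900) = 40.49507.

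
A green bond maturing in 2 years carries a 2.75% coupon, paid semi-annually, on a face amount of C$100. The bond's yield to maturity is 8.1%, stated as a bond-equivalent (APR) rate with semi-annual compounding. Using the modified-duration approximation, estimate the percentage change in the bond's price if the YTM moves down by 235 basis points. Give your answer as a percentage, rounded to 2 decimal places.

Periodic yield y = 0.0405. Modified duration first:
  t   CF        PV=CF/(1+0.0405)^t    t·PV
  1        1.375         1.3215         1.3215
  2        1.375         1.2700         2.5401
  3        1.375         1.2206         3.6618
  4      101.375        86.4893       345.9573
  Σ                     90.3015       353.4807
P = 90.3015; D_Mac = 3.91445 half-year periods = 1.95723 yrs; D_mod = 1.95723/(1+0.0405) = 1.88104 yrs.
ΔP/P ≈ -D_mod · Δy = -1.88104 × (-0.0235) = +0.044205 = +4.4205%.

+4.42%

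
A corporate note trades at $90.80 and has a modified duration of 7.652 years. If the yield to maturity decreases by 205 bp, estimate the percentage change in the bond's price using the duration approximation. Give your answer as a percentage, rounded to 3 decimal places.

Duration approximation: ΔP/P ≈ -D_mod · Δy = -7.652 × (-0.0205) = +0.156866.
As a percentage: +15.6866%.

+15.687%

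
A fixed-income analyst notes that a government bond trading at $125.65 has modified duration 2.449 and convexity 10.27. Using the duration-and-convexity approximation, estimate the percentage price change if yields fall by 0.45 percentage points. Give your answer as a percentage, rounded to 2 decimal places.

Duration effect: -D_mod·Δy = -2.449 × (-0.0045) = +0.0110205
Convexity effect: ½·C·(Δy)² = 0.5 × 10.27 × (-0.0045)² = +0.00010398375
ΔP/P ≈ +0.0110205 + 0.00010398375 = +0.01112448375
= +1.112448375%.

+1.11%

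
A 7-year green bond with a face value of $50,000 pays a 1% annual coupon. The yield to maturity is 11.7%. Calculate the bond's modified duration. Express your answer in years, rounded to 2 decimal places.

Periodic yield y = 0.117. First find Macaulay duration:
  t   CF        PV=CF/(1+0.117)^t    t·PV
  1       500.00       447.6276       447.6276
  2       500.00       400.7409       801.4818
  3       500.00       358.7653     1,076.2960
  4       500.00       321.1865     1,284.7461
  5       500.00       287.5439     1,437.7194
  6       500.00       257.4251     1,544.5509
  7    50,500.00    23,276.5798   162,936.0585
  Σ                 25,349.8691   169,528.4803
P = 25,349.8691; Macaulay duration = 169,528.4803 / 25,349.8691 = 6.68755 years.
Modified duration = D_Mac / (1 + y) = 6.68755 / 1.117 = 5.98706 years.

5.99 years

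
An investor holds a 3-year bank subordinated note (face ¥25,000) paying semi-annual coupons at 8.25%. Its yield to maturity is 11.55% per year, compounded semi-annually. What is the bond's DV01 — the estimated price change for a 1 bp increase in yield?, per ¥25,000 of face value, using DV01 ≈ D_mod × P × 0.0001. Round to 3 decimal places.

¥5.868

Periodic yield y = 0.05775.
  t   CF        PV=CF/(1+0.05775)^t    t·PV
  1     1,031.25       974.9468       974.9468
  2     1,031.25       921.7176     1,843.4353
  3     1,031.25       871.3946     2,614.1838
  4     1,031.25       823.8190     3,295.2762
  5     1,031.25       778.8410     3,894.2049
  6    26,031.25    18,586.4659   111,518.7954
  Σ                 22,957.1849   124,140.8422
P = 22,957.1849; D_Mac = 5.40749 half-year periods = 2.70375 yrs; D_mod = 2.55613 yrs.
DV01 ≈ 2.55613 × 22,957.1849 × 0.0001 = 5.868156.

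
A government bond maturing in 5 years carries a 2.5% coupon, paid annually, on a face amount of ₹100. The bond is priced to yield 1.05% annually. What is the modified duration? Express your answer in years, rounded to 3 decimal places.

Periodic yield y = 0.0105. First find Macaulay duration:
  t   CF        PV=CF/(1+0.0105)^t    t·PV
  1         2.50         2.4740         2.4740
  2         2.50         2.4483         4.8966
  3         2.50         2.4229         7.2686
  4         2.50         2.3977         9.5908
  5       102.50        97.2842       486.4210
  Σ                    107.0271       510.6510
P = 107.0271; Macaulay duration = 510.6510 / 107.0271 = 4.77123 years.
Modified duration = D_Mac / (1 + y) = 4.77123 / 1.0105 = 4.72165 years.

4.722 years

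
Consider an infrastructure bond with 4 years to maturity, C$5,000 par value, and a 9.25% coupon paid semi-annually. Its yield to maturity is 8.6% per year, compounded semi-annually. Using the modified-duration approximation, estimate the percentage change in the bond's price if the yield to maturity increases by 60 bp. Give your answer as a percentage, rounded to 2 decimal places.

-1.98%

Periodic yield y = 0.043. Modified duration first:
  t   CF        PV=CF/(1+0.043)^t    t·PV
  1       231.25       221.7162       221.7162
  2       231.25       212.5755       425.1509
  3       231.25       203.8116       611.4347
  4       231.25       195.4090       781.6359
  5       231.25       187.3528       936.7640
  6       231.25       179.6288     1,077.7726
  7       231.25       172.2232     1,205.5622
  8     5,231.25     3,735.3475    29,882.7798
  Σ                  5,108.0644    35,142.8164
P = 5,108.0644; D_Mac = 6.87987 half-year periods = 3.43993 yrs; D_mod = 3.43993/(1+0.043) = 3.29812 yrs.
ΔP/P ≈ -D_mod · Δy = -3.29812 × (+0.006) = -0.019789 = -1.9789%.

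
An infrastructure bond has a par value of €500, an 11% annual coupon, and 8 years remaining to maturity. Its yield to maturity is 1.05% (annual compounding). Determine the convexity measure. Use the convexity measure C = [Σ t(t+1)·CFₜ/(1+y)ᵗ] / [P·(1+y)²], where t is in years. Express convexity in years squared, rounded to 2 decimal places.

With y = 0.0105:
  t   CF        PV=CF/(1+0.0105)^t    t·PV        t(t+1)·PV
  1        55.00        54.4285        54.4285         108.8570
  2        55.00        53.8629       107.7259         323.1776
  3        55.00        53.3033       159.9098         639.6391
  4        55.00        52.7494       210.9975       1,054.9877
  5        55.00        52.2013       261.0064       1,566.0382
  6        55.00        51.6589       309.9531       2,169.6719
  7        55.00        51.1221       357.8545       2,862.8361
  8       555.00       510.5079     4,084.0629      36,756.5665
  Σ                    879.8342     5,545.9387      45,481.7743
P = 879.8342.
Convexity = Σ t(t+1)·PV / [P·(1+y)²] = 45,481.7743 / (879.8342 × 1.021110) = 50.62487.

50.62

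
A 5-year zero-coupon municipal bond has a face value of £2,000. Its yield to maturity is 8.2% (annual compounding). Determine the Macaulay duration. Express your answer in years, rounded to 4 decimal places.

5.0000 years

A zero-coupon bond has a single cash flow at maturity, so its Macaulay duration equals its maturity: 5 years.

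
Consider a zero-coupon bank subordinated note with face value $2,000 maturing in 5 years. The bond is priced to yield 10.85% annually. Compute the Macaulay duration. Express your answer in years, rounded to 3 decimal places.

A zero-coupon bond has a single cash flow at maturity, so its Macaulay duration equals its maturity: 5 years.

5.000 years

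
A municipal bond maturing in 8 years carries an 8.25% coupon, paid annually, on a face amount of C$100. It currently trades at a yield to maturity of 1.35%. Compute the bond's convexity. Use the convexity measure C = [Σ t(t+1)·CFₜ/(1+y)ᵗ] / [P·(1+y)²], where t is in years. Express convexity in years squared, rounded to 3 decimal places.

53.092

With y = 0.0135:
  t   CF        PV=CF/(1+0.0135)^t    t·PV        t(t+1)·PV
  1         8.25         8.1401         8.1401          16.2802
  2         8.25         8.0317        16.0634          48.1901
  3         8.25         7.9247        23.7741          95.0964
  4         8.25         7.8191        31.2766         156.3828
  5         8.25         7.7150        38.5749         231.4496
  6         8.25         7.6122        45.6733         319.7133
  7         8.25         7.5108        52.5758         420.6062
  8       108.25        97.2384       777.9073       7,001.1660
  Σ                    151.9921       993.9855       8,288.8846
P = 151.9921.
Convexity = Σ t(t+1)·PV / [P·(1+y)²] = 8,288.8846 / (151.9921 × 1.027182) = 53.09182.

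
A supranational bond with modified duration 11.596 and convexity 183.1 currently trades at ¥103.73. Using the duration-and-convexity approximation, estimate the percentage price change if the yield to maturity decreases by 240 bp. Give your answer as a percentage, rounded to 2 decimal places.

Duration effect: -D_mod·Δy = -11.596 × (-0.024) = +0.278304
Convexity effect: ½·C·(Δy)² = 0.5 × 183.1 × (-0.024)² = +0.0527328
ΔP/P ≈ +0.278304 + 0.0527328 = +0.3310368
= +33.10368%.

+33.10%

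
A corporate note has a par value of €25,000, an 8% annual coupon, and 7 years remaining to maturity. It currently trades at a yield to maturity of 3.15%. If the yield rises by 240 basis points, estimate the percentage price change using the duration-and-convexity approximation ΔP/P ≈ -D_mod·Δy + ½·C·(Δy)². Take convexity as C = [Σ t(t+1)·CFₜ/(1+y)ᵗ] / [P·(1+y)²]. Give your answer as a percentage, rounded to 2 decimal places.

-12.34%

With y = 0.0315:
  t   CF        PV=CF/(1+0.0315)^t    t·PV        t(t+1)·PV
  1     2,000.00     1,938.9239     1,938.9239       3,877.8478
  2     2,000.00     1,879.7129     3,759.4259      11,278.2776
  3     2,000.00     1,822.3102     5,466.9305      21,867.7220
  4     2,000.00     1,766.6604     7,066.6415      35,333.2074
  5     2,000.00     1,712.7100     8,563.5500      51,381.3001
  6     2,000.00     1,660.4072     9,962.4431      69,737.1014
  7    27,000.00    21,730.9713   152,116.7990   1,216,934.3921
  Σ                 32,511.6958   188,874.7138   1,410,409.8485
P = 32,511.6958; D_Mac = 5.80944 yrs; D_mod = 5.63203 yrs; C = 40.77249.
Duration effect: -5.63203 × (+0.024) = -0.135169
Convexity effect: 0.5 × 40.77249 × (0.024)² = +0.0117425
ΔP/P ≈ -0.135169 + 0.0117425 = -0.123426 = -12.3426%.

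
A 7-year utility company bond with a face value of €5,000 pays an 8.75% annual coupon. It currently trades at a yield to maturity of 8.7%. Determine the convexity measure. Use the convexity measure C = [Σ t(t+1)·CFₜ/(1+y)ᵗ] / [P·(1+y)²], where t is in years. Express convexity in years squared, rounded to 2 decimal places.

With y = 0.087:
  t   CF        PV=CF/(1+0.087)^t    t·PV        t(t+1)·PV
  1       437.50       402.4839       402.4839         804.9678
  2       437.50       370.2704       740.5408       2,221.6223
  3       437.50       340.6351     1,021.9054       4,087.6215
  4       437.50       313.3718     1,253.4871       6,267.4356
  5       437.50       288.2905     1,441.4525       8,648.7151
  6       437.50       265.2167     1,591.2999      11,139.0995
  7     5,437.50     3,032.4417    21,227.0920     169,816.7357
  Σ                  5,012.7100    27,678.2615     202,986.1974
P = 5,012.7100.
Convexity = Σ t(t+1)·PV / [P·(1+y)²] = 202,986.1974 / (5,012.7100 × 1.181569) = 34.27164.

34.27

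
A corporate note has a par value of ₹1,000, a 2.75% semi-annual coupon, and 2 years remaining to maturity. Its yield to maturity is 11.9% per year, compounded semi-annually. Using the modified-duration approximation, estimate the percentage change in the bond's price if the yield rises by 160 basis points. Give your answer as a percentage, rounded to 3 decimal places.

-2.953%

Periodic yield y = 0.0595. Modified duration first:
  t   CF        PV=CF/(1+0.0595)^t    t·PV
  1        13.75        12.9778        12.9778
  2        13.75        12.2490        24.4980
  3        13.75        11.5611        34.6834
  4     1,013.75       804.5018     3,218.0072
  Σ                    841.2897     3,290.1664
P = 841.2897; D_Mac = 3.91086 half-year periods = 1.95543 yrs; D_mod = 1.95543/(1+0.0595) = 1.84562 yrs.
ΔP/P ≈ -D_mod · Δy = -1.84562 × (+0.016) = -0.029530 = -2.9530%.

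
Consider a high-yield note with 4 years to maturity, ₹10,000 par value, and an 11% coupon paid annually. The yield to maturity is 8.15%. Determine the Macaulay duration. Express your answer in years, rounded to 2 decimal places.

Periodic yield y = 0.0815. Discount each cash flow and weight by its year:
  t   CF        PV=CF/(1+0.0815)^t    t·PV
  1     1,100.00     1,017.1059     1,017.1059
  2     1,100.00       940.4585     1,880.9170
  3     1,100.00       869.5872     2,608.7615
  4    11,100.00     8,113.6615    32,454.6459
  Σ                 10,940.8130    37,961.4302
Price P = Σ PV = 10,940.8130.
Macaulay duration = Σ(t·PV) / P = 37,961.4302 / 10,940.8130 = 3.46971 years.

3.47 years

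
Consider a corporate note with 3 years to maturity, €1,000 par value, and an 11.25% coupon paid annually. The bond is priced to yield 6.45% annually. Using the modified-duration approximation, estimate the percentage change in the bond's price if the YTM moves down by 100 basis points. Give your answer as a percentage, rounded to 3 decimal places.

+2.559%

Periodic yield y = 0.0645. Modified duration first:
  t   CF        PV=CF/(1+0.0645)^t    t·PV
  1       112.50       105.6834       105.6834
  2       112.50        99.2799       198.5597
  3     1,112.50       922.2805     2,766.8415
  Σ                  1,127.2438     3,071.0846
P = 1,127.2438; D_Mac = 2.72442 yrs; D_mod = 2.72442/(1+0.0645) = 2.55934 yrs.
ΔP/P ≈ -D_mod · Δy = -2.55934 × (-0.01) = +0.025593 = +2.5593%.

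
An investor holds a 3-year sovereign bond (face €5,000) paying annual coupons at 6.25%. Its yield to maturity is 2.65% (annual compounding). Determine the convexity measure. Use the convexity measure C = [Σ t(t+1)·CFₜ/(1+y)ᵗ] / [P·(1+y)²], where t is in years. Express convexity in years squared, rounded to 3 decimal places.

With y = 0.0265:
  t   CF        PV=CF/(1+0.0265)^t    t·PV        t(t+1)·PV
  1       312.50       304.4325       304.4325         608.8651
  2       312.50       296.5733       593.1467       1,779.4401
  3     5,312.50     4,911.5897    14,734.7692      58,939.0767
  Σ                  5,512.5956    15,632.3484      61,327.3818
P = 5,512.5956.
Convexity = Σ t(t+1)·PV / [P·(1+y)²] = 61,327.3818 / (5,512.5956 × 1.053702) = 10.55797.

10.558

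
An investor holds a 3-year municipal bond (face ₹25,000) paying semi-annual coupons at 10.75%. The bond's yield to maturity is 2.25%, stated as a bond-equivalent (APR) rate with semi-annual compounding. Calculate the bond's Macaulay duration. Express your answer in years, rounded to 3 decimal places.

Periodic yield y = 0.01125. Discount each cash flow and weight by its period:
  t   CF        PV=CF/(1+0.01125)^t    t·PV
  1     1,343.75     1,328.8010     1,328.8010
  2     1,343.75     1,314.0183     2,628.0366
  3     1,343.75     1,299.4000     3,898.2001
  4     1,343.75     1,284.9444     5,139.7776
  5     1,343.75     1,270.6496     6,353.2480
  6    26,343.75    24,633.5151   147,801.0907
  Σ                 31,131.3284   167,149.1540
Price P = Σ PV = 31,131.3284.
Macaulay duration = Σ(t·PV) / P = 167,149.1540 / 31,131.3284 = 5.36916 half-year periods.
In years: 5.36916 / 2 = 2.68458 years.

2.685 years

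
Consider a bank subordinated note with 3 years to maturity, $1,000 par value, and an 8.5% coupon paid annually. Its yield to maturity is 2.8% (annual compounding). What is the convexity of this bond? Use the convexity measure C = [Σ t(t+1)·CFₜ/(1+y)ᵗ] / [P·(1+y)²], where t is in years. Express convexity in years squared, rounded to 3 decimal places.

With y = 0.028:
  t   CF        PV=CF/(1+0.028)^t    t·PV        t(t+1)·PV
  1        85.00        82.6848        82.6848         165.3696
  2        85.00        80.4327       160.8654         482.5963
  3     1,085.00       998.7353     2,996.2059      11,984.8234
  Σ                  1,161.8528     3,239.7561      12,632.7893
P = 1,161.8528.
Convexity = Σ t(t+1)·PV / [P·(1+y)²] = 12,632.7893 / (1,161.8528 × 1.056784) = 10.28873.

10.289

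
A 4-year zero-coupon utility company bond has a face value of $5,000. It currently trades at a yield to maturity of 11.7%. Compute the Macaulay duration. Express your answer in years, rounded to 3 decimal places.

A zero-coupon bond has a single cash flow at maturity, so its Macaulay duration equals its maturity: 4 years.

4.000 years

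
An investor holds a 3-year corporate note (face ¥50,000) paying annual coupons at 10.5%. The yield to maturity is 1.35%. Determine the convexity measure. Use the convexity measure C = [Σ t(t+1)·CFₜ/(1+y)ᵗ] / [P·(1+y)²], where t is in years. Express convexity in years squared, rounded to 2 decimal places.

10.42

With y = 0.0135:
  t   CF        PV=CF/(1+0.0135)^t    t·PV        t(t+1)·PV
  1     5,250.00     5,180.0691     5,180.0691      10,360.1381
  2     5,250.00     5,111.0696    10,222.1393      30,666.4178
  3    55,250.00    53,071.4585   159,214.3756     636,857.5024
  Σ                 63,362.5972   174,616.5839     677,884.0583
P = 63,362.5972.
Convexity = Σ t(t+1)·PV / [P·(1+y)²] = 677,884.0583 / (63,362.5972 × 1.027182) = 10.41538.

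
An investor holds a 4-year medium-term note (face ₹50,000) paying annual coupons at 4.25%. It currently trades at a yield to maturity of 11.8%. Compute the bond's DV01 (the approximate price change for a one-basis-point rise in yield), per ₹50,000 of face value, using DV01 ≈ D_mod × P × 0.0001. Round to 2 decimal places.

Periodic yield y = 0.118.
  t   CF        PV=CF/(1+0.118)^t    t·PV
  1     2,125.00     1,900.7156     1,900.7156
  2     2,125.00     1,700.1034     3,400.2067
  3     2,125.00     1,520.6649     4,561.9947
  4    52,125.00    33,364.0569   133,456.2278
  Σ                 38,485.5408   143,319.1448
P = 38,485.5408; D_Mac = 3.72397 yrs; D_mod = 3.33092 yrs.
DV01 ≈ 3.33092 × 38,485.5408 × 0.0001 = 12.819244.

₹12.82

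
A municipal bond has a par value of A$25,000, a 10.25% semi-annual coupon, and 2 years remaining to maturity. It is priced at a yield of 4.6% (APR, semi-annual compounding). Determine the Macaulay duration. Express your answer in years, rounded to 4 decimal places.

Periodic yield y = 0.023. Discount each cash flow and weight by its period:
  t   CF        PV=CF/(1+0.023)^t    t·PV
  1     1,281.25     1,252.4438     1,252.4438
  2     1,281.25     1,224.2852     2,448.5705
  3     1,281.25     1,196.7598     3,590.2793
  4    26,281.25    23,996.2558    95,985.0231
  Σ                 27,669.7446   103,276.3167
Price P = Σ PV = 27,669.7446.
Macaulay duration = Σ(t·PV) / P = 103,276.3167 / 27,669.7446 = 3.73246 half-year periods.
In years: 3.73246 / 2 = 1.86623 years.

1.8662 years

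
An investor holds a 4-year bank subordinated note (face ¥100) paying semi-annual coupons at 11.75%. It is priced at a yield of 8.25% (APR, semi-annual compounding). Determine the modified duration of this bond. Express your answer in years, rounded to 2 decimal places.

Periodic yield y = 0.04125. First find Macaulay duration:
  t   CF        PV=CF/(1+0.04125)^t    t·PV
  1        5.875         5.6423         5.6423
  2        5.875         5.4187        10.8375
  3        5.875         5.2041        15.6122
  4        5.875         4.9979        19.9916
  5        5.875         4.7999        23.9995
  6        5.875         4.6098        27.6585
  7        5.875         4.4271        30.9899
  8      105.875        76.6220       612.9758
  Σ                    111.7217       747.7073
P = 111.7217; Macaulay duration = 747.7073 / 111.7217 = 6.69259 half-year periods = 3.34629 years.
Modified duration = D_Mac / (1 + y) = 3.34629 / 1.04125 = 3.21373 years.

3.21 years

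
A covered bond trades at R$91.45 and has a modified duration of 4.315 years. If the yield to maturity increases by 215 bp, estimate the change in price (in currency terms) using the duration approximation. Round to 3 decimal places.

-R$8.484

Duration approximation: ΔP/P ≈ -D_mod · Δy = -4.315 × (+0.0215) = -0.0927725.
ΔP ≈ 91.45 × (-0.0927725) = -8.484045125.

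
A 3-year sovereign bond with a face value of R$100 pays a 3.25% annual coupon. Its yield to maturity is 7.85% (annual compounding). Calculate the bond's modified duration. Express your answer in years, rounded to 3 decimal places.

Periodic yield y = 0.0785. First find Macaulay duration:
  t   CF        PV=CF/(1+0.0785)^t    t·PV
  1         3.25         3.0134         3.0134
  2         3.25         2.7941         5.5882
  3       103.25        82.3056       246.9169
  Σ                     88.1132       255.5186
P = 88.1132; Macaulay duration = 255.5186 / 88.1132 = 2.89989 years.
Modified duration = D_Mac / (1 + y) = 2.89989 / 1.0785 = 2.68882 years.

2.689 years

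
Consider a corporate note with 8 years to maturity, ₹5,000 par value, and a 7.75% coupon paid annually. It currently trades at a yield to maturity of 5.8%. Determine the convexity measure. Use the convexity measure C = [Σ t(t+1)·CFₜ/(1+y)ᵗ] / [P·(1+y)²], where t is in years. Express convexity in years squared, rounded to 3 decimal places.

46.974

With y = 0.058:
  t   CF        PV=CF/(1+0.058)^t    t·PV        t(t+1)·PV
  1       387.50       366.2571       366.2571         732.5142
  2       387.50       346.1787       692.3574       2,077.0723
  3       387.50       327.2011       981.6032       3,926.4127
  4       387.50       309.2638     1,237.0551       6,185.2753
  5       387.50       292.3098     1,461.5490       8,769.2938
  6       387.50       276.2853     1,657.7115      11,603.9805
  7       387.50       261.1392     1,827.9742      14,623.7940
  8     5,387.50     3,431.6417    27,453.1339     247,078.2052
  Σ                  5,610.2766    35,677.6414     294,996.5481
P = 5,610.2766.
Convexity = Σ t(t+1)·PV / [P·(1+y)²] = 294,996.5481 / (5,610.2766 × 1.119364) = 46.97441.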